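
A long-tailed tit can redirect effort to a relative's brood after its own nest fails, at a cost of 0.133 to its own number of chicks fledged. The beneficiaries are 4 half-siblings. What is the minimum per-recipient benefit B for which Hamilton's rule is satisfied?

r to a half-sibling = 0.25 (half-sibs share one parent — one path of length 2: r = (1/2)^2 = 1/4).
Hamilton's rule with n recipients of equal r: n·r·B > C, so B > C/(n·r) = 0.133/(4·0.25) = 0.133.

0.133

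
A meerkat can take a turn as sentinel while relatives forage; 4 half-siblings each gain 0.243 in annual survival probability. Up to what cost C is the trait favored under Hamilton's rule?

0.243

r to a half-sibling = 1/4 (half-sibs share one parent — one path of length 2: r = (1/2)^2 = 1/4).
Hamilton's rule: n·r·B > C, so the trait is favored while C < n·r·B = 4·0.25·0.243 = 0.243.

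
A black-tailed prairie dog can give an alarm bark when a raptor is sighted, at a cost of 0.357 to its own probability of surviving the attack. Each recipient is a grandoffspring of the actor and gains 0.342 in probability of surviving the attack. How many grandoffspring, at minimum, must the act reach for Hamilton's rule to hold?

5

r to a grandoffspring = 0.25 (two parent–offspring links: r = (1/2)^2 = 1/4).
Hamilton's rule: n·r·B > C  ⇒  n > C/(r·B) = 0.357/(0.25·0.342) = 4.175.
The smallest integer exceeding 4.175 is 5.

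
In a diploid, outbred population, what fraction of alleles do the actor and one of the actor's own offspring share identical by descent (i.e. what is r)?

0.5

Each parent–offspring link contributes a factor of 1/2, and independent paths through distinct common ancestors add.
One parent–offspring link: r = (1/2)^1 = 1/2.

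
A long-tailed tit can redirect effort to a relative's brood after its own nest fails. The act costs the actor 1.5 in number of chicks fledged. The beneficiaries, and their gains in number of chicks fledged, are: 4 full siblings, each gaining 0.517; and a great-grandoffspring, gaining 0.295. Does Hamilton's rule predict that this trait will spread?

No

Hamilton's rule: the trait is favored when the sum of r·B over every recipient exceeds the actor's cost C.
r to a full sibling = 0.5 (full sibs share both parents — two paths of length 2: r = 2·(1/2)^2 = 1/2).
r to a great-grandoffspring = 0.125 (three parent–offspring links: r = (1/2)^3 = 1/8).
Summing one r·B term per recipient: 4·0.5·0.517 + 1·0.125·0.295 = 1.070875.
1.070875 < 1.5: the indirect benefit is less than the cost.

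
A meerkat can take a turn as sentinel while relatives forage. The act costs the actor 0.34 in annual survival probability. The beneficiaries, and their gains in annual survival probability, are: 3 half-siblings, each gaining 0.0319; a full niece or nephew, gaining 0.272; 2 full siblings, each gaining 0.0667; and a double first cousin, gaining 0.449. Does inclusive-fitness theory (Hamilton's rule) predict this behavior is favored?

Hamilton's rule: the trait is favored when the sum of r·B over every recipient exceeds the actor's cost C.
r to a half-sibling = 1/4 (half-sibs share one parent — one path of length 2: r = (1/2)^2 = 1/4).
r to a full niece or nephew = 1/4 (full aunt/uncle↔niece/nephew: two paths of length 3 through the shared grandparent pair: r = 2·(1/2)^3 = 1/4).
r to a full sibling = 1/2 (full sibs share both parents — two paths of length 2: r = 2·(1/2)^2 = 1/2).
r to a double first cousin = 1/4 (double first cousins share both grandparent pairs — four paths of length 4: r = 4·(1/2)^4 = 1/4).
Summing one r·B term per recipient: 3·0.25·0.0319 + 1·0.25·0.272 + 2·0.5·0.0667 + 1·0.25·0.449 = 0.270875.
0.270875 < 0.34: the indirect benefit is less than the cost.

No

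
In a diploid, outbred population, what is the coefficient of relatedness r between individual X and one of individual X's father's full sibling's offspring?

Each parent–offspring link contributes a factor of 1/2, and independent paths through distinct common ancestors add.
First cousins share one grandparent pair — two paths of length 4: r = 2·(1/2)^4 = 1/8.

0.125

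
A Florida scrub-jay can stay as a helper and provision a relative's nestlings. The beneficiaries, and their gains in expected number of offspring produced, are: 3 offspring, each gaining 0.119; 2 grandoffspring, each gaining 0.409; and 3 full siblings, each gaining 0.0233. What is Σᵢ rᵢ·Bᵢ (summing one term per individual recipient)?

0.41795

r to an offspring = 1/2 (one parent–offspring link: r = (1/2)^1 = 1/2).
r to a grandoffspring = 0.25 (two parent–offspring links: r = (1/2)^2 = 1/4).
r to a full sibling = 0.5 (full sibs share both parents — two paths of length 2: r = 2·(1/2)^2 = 1/2).
Summing one r·B term per recipient: 3·0.5·0.119 + 2·0.25·0.409 + 3·0.5·0.0233 = 0.41795.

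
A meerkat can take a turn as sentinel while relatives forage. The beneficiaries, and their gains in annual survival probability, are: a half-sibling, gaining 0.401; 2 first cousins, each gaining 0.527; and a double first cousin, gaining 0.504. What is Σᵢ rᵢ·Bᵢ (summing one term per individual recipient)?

r to a half-sibling = 1/4 (half-sibs share one parent — one path of length 2: r = (1/2)^2 = 1/4).
r to a first cousin = 0.125 (first cousins share one grandparent pair — two paths of length 4: r = 2·(1/2)^4 = 1/8).
r to a double first cousin = 1/4 (double first cousins share both grandparent pairs — four paths of length 4: r = 4·(1/2)^4 = 1/4).
Summing one r·B term per recipient: 1·0.25·0.401 + 2·0.125·0.527 + 1·0.25·0.504 = 0.358.

0.358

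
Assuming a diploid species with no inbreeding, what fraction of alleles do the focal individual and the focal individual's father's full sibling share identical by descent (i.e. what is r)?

0.25

Each parent–offspring link contributes a factor of 1/2, and independent paths through distinct common ancestors add.
Full aunt/uncle↔niece/nephew: two paths of length 3 through the shared grandparent pair: r = 2·(1/2)^3 = 1/4.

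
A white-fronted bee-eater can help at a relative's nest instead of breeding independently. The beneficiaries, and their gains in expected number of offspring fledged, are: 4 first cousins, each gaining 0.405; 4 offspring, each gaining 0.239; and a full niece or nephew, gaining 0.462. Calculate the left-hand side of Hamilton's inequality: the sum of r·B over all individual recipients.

0.796

r to a first cousin = 0.125 (first cousins share one grandparent pair — two paths of length 4: r = 2·(1/2)^4 = 1/8).
r to an offspring = 0.5 (one parent–offspring link: r = (1/2)^1 = 1/2).
r to a full niece or nephew = 1/4 (full aunt/uncle↔niece/nephew: two paths of length 3 through the shared grandparent pair: r = 2·(1/2)^3 = 1/4).
Summing one r·B term per recipient: 4·0.125·0.405 + 4·0.5·0.239 + 1·0.25·0.462 = 0.796.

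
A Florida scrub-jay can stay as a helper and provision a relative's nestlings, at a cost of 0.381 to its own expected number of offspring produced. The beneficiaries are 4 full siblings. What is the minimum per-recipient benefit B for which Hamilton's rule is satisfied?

0.1905

r to a full sibling = 0.5 (full sibs share both parents — two paths of length 2: r = 2·(1/2)^2 = 1/2).
Hamilton's rule with n recipients of equal r: n·r·B > C, so B > C/(n·r) = 0.381/(4·0.5) = 0.1905.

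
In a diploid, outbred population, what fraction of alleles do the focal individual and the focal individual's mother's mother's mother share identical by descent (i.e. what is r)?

Each parent–offspring link contributes a factor of 1/2, and independent paths through distinct common ancestors add.
Three parent–offspring links: r = (1/2)^3 = 1/8.

0.125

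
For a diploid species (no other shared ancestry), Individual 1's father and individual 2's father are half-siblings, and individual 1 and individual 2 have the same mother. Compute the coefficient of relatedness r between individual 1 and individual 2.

Relatedness sums over independent paths through distinct common ancestors.
Individual 1 and individual 2 are related in two ways: half first cousins through their fathers (r = 1/16) and half-sibs through their shared mother (r = 1/4).
r = 1/16 + 1/4 = 0.3125.

0.3125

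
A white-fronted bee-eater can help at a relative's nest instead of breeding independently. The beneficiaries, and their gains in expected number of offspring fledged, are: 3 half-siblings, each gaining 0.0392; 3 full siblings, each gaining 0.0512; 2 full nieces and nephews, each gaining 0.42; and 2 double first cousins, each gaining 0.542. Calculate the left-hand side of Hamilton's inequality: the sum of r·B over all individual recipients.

r to a half-sibling = 0.25 (half-sibs share one parent — one path of length 2: r = (1/2)^2 = 1/4).
r to a full sibling = 1/2 (full sibs share both parents — two paths of length 2: r = 2·(1/2)^2 = 1/2).
r to a full niece or nephew = 0.25 (full aunt/uncle↔niece/nephew: two paths of length 3 through the shared grandparent pair: r = 2·(1/2)^3 = 1/4).
r to a double first cousin = 1/4 (double first cousins share both grandparent pairs — four paths of length 4: r = 4·(1/2)^4 = 1/4).
Summing one r·B term per recipient: 3·0.25·0.0392 + 3·0.5·0.0512 + 2·0.25·0.42 + 2·0.25·0.542 = 0.5872.

0.5872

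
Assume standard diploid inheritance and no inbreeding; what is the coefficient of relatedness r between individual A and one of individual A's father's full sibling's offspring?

Each parent–offspring link contributes a factor of 1/2, and independent paths through distinct common ancestors add.
First cousins share one grandparent pair — two paths of length 4: r = 2·(1/2)^4 = 1/8.

0.125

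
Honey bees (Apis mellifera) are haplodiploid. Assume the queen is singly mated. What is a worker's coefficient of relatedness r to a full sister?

0.75

Haplodiploid full sisters inherit their father's entire haploid genome identically (contributing 1/2) and on average half of their mother's contribution (1/2 · 1/2 = 1/4); r = 1/2 + 1/4 = 3/4.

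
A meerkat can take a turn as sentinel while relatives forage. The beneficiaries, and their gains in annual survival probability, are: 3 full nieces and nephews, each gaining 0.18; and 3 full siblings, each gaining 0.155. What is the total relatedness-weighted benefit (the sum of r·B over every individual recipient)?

0.3675

r to a full niece or nephew = 0.25 (full aunt/uncle↔niece/nephew: two paths of length 3 through the shared grandparent pair: r = 2·(1/2)^3 = 1/4).
r to a full sibling = 0.5 (full sibs share both parents — two paths of length 2: r = 2·(1/2)^2 = 1/2).
Summing one r·B term per recipient: 3·0.25·0.18 + 3·0.5·0.155 = 0.3675.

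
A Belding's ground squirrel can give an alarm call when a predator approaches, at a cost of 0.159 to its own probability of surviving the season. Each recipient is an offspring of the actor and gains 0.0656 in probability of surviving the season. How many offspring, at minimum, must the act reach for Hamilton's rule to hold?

r to an offspring = 0.5 (one parent–offspring link: r = (1/2)^1 = 1/2).
Hamilton's rule: n·r·B > C  ⇒  n > C/(r·B) = 0.159/(0.5·0.0656) = 4.848.
The smallest integer exceeding 4.848 is 5.

5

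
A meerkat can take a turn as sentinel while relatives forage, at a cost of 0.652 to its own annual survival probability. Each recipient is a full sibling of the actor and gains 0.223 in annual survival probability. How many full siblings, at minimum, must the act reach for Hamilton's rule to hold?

r to a full sibling = 1/2 (full sibs share both parents — two paths of length 2: r = 2·(1/2)^2 = 1/2).
Hamilton's rule: n·r·B > C  ⇒  n > C/(r·B) = 0.652/(0.5·0.223) = 5.848.
The smallest integer exceeding 5.848 is 6.

6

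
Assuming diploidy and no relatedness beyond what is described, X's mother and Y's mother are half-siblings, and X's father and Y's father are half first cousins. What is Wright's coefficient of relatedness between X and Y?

With two independent routes of shared ancestry, r is the sum of the two contributions.
X and Y are related in two ways: half first cousins through their mothers (r = 1/16) and half second cousins through their fathers (r = 1/64).
r = 1/16 + 1/64 = 0.078125.

0.078125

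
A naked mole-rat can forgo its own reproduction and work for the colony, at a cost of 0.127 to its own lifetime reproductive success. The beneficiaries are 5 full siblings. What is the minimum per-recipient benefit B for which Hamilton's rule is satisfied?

0.0508

r to a full sibling = 0.5 (full sibs share both parents — two paths of length 2: r = 2·(1/2)^2 = 1/2).
Hamilton's rule with n recipients of equal r: n·r·B > C, so B > C/(n·r) = 0.127/(5·0.5) = 0.0508.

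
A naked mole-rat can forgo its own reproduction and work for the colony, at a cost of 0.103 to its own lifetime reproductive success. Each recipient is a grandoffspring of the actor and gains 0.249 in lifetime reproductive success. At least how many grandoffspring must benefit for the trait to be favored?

2

r to a grandoffspring = 1/4 (two parent–offspring links: r = (1/2)^2 = 1/4).
Hamilton's rule: n·r·B > C  ⇒  n > C/(r·B) = 0.103/(0.25·0.249) = 1.655.
The smallest integer exceeding 1.655 is 2.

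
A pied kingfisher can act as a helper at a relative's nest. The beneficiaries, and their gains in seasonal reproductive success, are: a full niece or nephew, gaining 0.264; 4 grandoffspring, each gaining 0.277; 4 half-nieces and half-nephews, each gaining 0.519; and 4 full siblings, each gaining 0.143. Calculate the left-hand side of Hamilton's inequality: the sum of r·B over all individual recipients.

0.8885

r to a full niece or nephew = 0.25 (full aunt/uncle↔niece/nephew: two paths of length 3 through the shared grandparent pair: r = 2·(1/2)^3 = 1/4).
r to a grandoffspring = 0.25 (two parent–offspring links: r = (1/2)^2 = 1/4).
r to a half-niece or half-nephew = 1/8 (half-aunt/uncle↔niece/nephew: one path of length 3: r = (1/2)^3 = 1/8).
r to a full sibling = 0.5 (full sibs share both parents — two paths of length 2: r = 2·(1/2)^2 = 1/2).
Summing one r·B term per recipient: 1·0.25·0.264 + 4·0.25·0.277 + 4·0.125·0.519 + 4·0.5·0.143 = 0.8885.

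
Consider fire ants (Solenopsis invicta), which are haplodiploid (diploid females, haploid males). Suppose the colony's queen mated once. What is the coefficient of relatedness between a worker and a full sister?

Haplodiploid full sisters inherit their father's entire haploid genome identically (contributing 1/2) and on average half of their mother's contribution (1/2 · 1/2 = 1/4); r = 1/2 + 1/4 = 3/4.

0.75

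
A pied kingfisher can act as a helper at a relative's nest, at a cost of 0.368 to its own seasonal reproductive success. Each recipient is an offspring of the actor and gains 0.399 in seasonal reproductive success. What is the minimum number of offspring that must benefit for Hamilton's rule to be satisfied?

2

r to an offspring = 0.5 (one parent–offspring link: r = (1/2)^1 = 1/2).
Hamilton's rule: n·r·B > C  ⇒  n > C/(r·B) = 0.368/(0.5·0.399) = 1.845.
The smallest integer exceeding 1.845 is 2.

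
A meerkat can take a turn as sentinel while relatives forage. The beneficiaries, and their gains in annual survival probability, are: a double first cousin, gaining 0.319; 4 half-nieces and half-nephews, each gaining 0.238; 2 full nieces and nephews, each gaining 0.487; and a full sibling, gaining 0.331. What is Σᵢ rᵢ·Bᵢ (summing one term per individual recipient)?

r to a double first cousin = 0.25 (double first cousins share both grandparent pairs — four paths of length 4: r = 4·(1/2)^4 = 1/4).
r to a half-niece or half-nephew = 1/8 (half-aunt/uncle↔niece/nephew: one path of length 3: r = (1/2)^3 = 1/8).
r to a full niece or nephew = 1/4 (full aunt/uncle↔niece/nephew: two paths of length 3 through the shared grandparent pair: r = 2·(1/2)^3 = 1/4).
r to a full sibling = 1/2 (full sibs share both parents — two paths of length 2: r = 2·(1/2)^2 = 1/2).
Summing one r·B term per recipient: 1·0.25·0.319 + 4·0.125·0.238 + 2·0.25·0.487 + 1·0.5·0.331 = 0.60775.

0.60775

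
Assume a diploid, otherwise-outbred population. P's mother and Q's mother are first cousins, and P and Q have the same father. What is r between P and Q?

0.28125

Relatedness sums over independent paths through distinct common ancestors.
P and Q are related in two ways: second cousins through their mothers (r = 1/32) and half-sibs through their shared father (r = 1/4).
r = 1/32 + 1/4 = 0.28125.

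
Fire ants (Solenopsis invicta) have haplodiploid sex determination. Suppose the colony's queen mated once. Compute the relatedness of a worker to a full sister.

Haplodiploid full sisters inherit their father's entire haploid genome identically (contributing 1/2) and on average half of their mother's contribution (1/2 · 1/2 = 1/4); r = 1/2 + 1/4 = 3/4.

0.75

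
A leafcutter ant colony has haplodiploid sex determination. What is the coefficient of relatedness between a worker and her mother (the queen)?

0.5

One meiotic link between diploid queen and diploid daughter: r = 1/2.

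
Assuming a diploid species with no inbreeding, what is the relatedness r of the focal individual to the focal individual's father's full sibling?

0.25

Each parent–offspring link contributes a factor of 1/2, and independent paths through distinct common ancestors add.
Full aunt/uncle↔niece/nephew: two paths of length 3 through the shared grandparent pair: r = 2·(1/2)^3 = 1/4.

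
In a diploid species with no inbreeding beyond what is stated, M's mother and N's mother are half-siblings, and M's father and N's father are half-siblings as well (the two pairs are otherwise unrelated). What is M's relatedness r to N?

0.125

Independent pedigree routes through distinct common ancestors add.
M and N are related in two ways: half first cousins through their mothers (r = 1/16) and half first cousins through their fathers (r = 1/16).
r = 1/16 + 1/16 = 0.125.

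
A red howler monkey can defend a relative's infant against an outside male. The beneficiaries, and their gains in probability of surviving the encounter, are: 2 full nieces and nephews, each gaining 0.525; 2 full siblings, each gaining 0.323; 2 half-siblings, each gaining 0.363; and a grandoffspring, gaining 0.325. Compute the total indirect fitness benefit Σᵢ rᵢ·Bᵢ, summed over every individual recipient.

r to a full niece or nephew = 1/4 (full aunt/uncle↔niece/nephew: two paths of length 3 through the shared grandparent pair: r = 2·(1/2)^3 = 1/4).
r to a full sibling = 0.5 (full sibs share both parents — two paths of length 2: r = 2·(1/2)^2 = 1/2).
r to a half-sibling = 1/4 (half-sibs share one parent — one path of length 2: r = (1/2)^2 = 1/4).
r to a grandoffspring = 0.25 (two parent–offspring links: r = (1/2)^2 = 1/4).
Summing one r·B term per recipient: 2·0.25·0.525 + 2·0.5·0.323 + 2·0.25·0.363 + 1·0.25·0.325 = 0.84825.

0.84825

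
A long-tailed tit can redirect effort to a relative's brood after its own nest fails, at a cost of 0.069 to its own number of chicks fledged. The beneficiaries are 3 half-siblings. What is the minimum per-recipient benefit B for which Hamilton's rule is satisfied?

0.092

r to a half-sibling = 0.25 (half-sibs share one parent — one path of length 2: r = (1/2)^2 = 1/4).
Hamilton's rule with n recipients of equal r: n·r·B > C, so B > C/(n·r) = 0.069/(3·0.25) = 0.092.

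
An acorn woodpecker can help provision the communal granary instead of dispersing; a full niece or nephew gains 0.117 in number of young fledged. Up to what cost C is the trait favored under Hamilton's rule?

r to a full niece or nephew = 1/4 (full aunt/uncle↔niece/nephew: two paths of length 3 through the shared grandparent pair: r = 2·(1/2)^3 = 1/4).
Hamilton's rule: n·r·B > C, so the trait is favored while C < n·r·B = 1·0.25·0.117 = 0.02925.

0.02925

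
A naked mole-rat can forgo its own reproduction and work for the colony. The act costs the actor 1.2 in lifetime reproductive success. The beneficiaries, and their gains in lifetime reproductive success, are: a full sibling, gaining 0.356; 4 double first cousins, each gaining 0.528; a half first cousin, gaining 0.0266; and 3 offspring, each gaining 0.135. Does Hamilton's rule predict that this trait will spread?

No

Hamilton's rule: the trait is favored when the sum of r·B over every recipient exceeds the actor's cost C.
r to a full sibling = 1/2 (full sibs share both parents — two paths of length 2: r = 2·(1/2)^2 = 1/2).
r to a double first cousin = 1/4 (double first cousins share both grandparent pairs — four paths of length 4: r = 4·(1/2)^4 = 1/4).
r to a half first cousin = 1/16 (half first cousins share one grandparent — one path of length 4: r = (1/2)^4 = 1/16).
r to an offspring = 1/2 (one parent–offspring link: r = (1/2)^1 = 1/2).
Summing one r·B term per recipient: 1·0.5·0.356 + 4·0.25·0.528 + 1·0.0625·0.0266 + 3·0.5·0.135 = 0.9101625.
0.9101625 < 1.2: the indirect benefit is less than the cost.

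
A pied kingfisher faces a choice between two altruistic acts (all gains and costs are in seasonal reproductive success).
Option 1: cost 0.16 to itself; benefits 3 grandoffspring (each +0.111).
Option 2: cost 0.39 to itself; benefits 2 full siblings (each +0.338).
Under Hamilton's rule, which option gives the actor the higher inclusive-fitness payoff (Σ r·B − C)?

Option 1: r to a grandoffspring = 0.25.
Option 1: Σ r·B − C = (3·0.25·0.111) − 0.16 = -0.07675.
Option 2: r to a full sibling = 0.5.
Option 2: Σ r·B − C = (2·0.5·0.338) − 0.39 = -0.052.
Option 2 has the higher net inclusive-fitness payoff.

Option 2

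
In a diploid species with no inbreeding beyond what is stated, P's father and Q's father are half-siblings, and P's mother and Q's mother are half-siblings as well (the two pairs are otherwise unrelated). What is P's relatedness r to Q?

0.125

With two independent routes of shared ancestry, r is the sum of the two contributions.
P and Q are related in two ways: half first cousins through their fathers (r = 1/16) and half first cousins through their mothers (r = 1/16).
r = 1/16 + 1/16 = 0.125.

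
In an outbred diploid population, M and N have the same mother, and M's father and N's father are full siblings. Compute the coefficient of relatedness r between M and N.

0.375

With two independent routes of shared ancestry, r is the sum of the two contributions.
M and N are related in two ways: half-sibs through their shared mother (r = 1/4) and first cousins through their fathers (r = 1/8).
r = 1/4 + 1/8 = 0.375.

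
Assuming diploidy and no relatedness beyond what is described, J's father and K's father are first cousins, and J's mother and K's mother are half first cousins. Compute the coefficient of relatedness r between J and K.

Relatedness sums over independent paths through distinct common ancestors.
J and K are related in two ways: second cousins through their fathers (r = 1/32) and half second cousins through their mothers (r = 1/64).
r = 1/32 + 1/64 = 3/64 = 0.046875.

0.046875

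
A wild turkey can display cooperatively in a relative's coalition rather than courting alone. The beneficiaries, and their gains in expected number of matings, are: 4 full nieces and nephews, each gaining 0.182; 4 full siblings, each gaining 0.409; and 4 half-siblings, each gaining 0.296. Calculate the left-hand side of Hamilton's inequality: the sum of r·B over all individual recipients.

r to a full niece or nephew = 0.25 (full aunt/uncle↔niece/nephew: two paths of length 3 through the shared grandparent pair: r = 2·(1/2)^3 = 1/4).
r to a full sibling = 0.5 (full sibs share both parents — two paths of length 2: r = 2·(1/2)^2 = 1/2).
r to a half-sibling = 0.25 (half-sibs share one parent — one path of length 2: r = (1/2)^2 = 1/4).
Summing one r·B term per recipient: 4·0.25·0.182 + 4·0.5·0.409 + 4·0.25·0.296 = 1.296.

1.296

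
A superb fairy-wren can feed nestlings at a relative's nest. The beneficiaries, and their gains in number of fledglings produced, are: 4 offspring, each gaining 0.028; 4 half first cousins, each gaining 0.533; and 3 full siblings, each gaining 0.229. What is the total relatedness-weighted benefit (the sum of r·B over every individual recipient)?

0.53275

r to an offspring = 0.5 (one parent–offspring link: r = (1/2)^1 = 1/2).
r to a half first cousin = 1/16 (half first cousins share one grandparent — one path of length 4: r = (1/2)^4 = 1/16).
r to a full sibling = 0.5 (full sibs share both parents — two paths of length 2: r = 2·(1/2)^2 = 1/2).
Summing one r·B term per recipient: 4·0.5·0.028 + 4·0.0625·0.533 + 3·0.5·0.229 = 0.53275.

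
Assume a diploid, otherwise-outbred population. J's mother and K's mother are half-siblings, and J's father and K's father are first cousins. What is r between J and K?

Independent pedigree routes through distinct common ancestors add.
J and K are related in two ways: half first cousins through their mothers (r = 1/16) and second cousins through their fathers (r = 1/32).
r = 1/16 + 1/32 = 3/32 = 0.09375.

0.09375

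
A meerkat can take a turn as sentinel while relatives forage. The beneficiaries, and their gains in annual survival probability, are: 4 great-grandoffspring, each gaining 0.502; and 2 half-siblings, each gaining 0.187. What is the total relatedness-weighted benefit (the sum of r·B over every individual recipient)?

0.3445

r to a great-grandoffspring = 0.125 (three parent–offspring links: r = (1/2)^3 = 1/8).
r to a half-sibling = 1/4 (half-sibs share one parent — one path of length 2: r = (1/2)^2 = 1/4).
Summing one r·B term per recipient: 4·0.125·0.502 + 2·0.25·0.187 = 0.3445.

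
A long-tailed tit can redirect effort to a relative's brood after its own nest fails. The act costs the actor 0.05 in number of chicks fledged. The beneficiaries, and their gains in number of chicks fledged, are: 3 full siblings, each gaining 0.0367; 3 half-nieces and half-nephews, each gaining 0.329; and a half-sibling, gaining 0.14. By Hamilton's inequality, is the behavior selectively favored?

Yes

Hamilton's rule: the trait is favored when the sum of r·B over every recipient exceeds the actor's cost C.
r to a full sibling = 1/2 (full sibs share both parents — two paths of length 2: r = 2·(1/2)^2 = 1/2).
r to a half-niece or half-nephew = 0.125 (half-aunt/uncle↔niece/nephew: one path of length 3: r = (1/2)^3 = 1/8).
r to a half-sibling = 1/4 (half-sibs share one parent — one path of length 2: r = (1/2)^2 = 1/4).
Summing one r·B term per recipient: 3·0.5·0.0367 + 3·0.125·0.329 + 1·0.25·0.14 = 0.213425.
0.213425 > 0.05: the indirect benefit exceeds the cost.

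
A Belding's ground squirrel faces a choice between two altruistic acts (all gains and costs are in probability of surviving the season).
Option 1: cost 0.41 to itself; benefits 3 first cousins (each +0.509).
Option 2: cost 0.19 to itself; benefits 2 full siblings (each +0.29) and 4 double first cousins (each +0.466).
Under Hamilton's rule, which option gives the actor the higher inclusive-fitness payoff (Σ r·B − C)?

Option 2

Option 1: r to a first cousin = 0.125.
Option 1: Σ r·B − C = (3·0.125·0.509) − 0.41 = -0.219125.
Option 2: r to a full sibling = 0.5.
Option 2: r to a double first cousin = 0.25.
Option 2: Σ r·B − C = (2·0.5·0.29 + 4·0.25·0.466) − 0.19 = 0.566.
Option 2 has the higher net inclusive-fitness payoff.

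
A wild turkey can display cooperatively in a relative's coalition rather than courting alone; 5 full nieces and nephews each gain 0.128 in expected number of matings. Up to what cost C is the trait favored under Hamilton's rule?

r to a full niece or nephew = 0.25 (full aunt/uncle↔niece/nephew: two paths of length 3 through the shared grandparent pair: r = 2·(1/2)^3 = 1/4).
Hamilton's rule: n·r·B > C, so the trait is favored while C < n·r·B = 5·0.25·0.128 = 0.16.

0.16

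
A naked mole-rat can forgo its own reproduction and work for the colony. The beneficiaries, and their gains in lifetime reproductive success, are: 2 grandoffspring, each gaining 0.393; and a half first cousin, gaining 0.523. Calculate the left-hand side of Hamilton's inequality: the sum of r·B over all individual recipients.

r to a grandoffspring = 1/4 (two parent–offspring links: r = (1/2)^2 = 1/4).
r to a half first cousin = 0.0625 (half first cousins share one grandparent — one path of length 4: r = (1/2)^4 = 1/16).
Summing one r·B term per recipient: 2·0.25·0.393 + 1·0.0625·0.523 = 0.2291875.

0.2291875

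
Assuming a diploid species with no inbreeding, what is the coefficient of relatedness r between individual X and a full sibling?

Each parent–offspring link contributes a factor of 1/2, and independent paths through distinct common ancestors add.
Full sibs share both parents — two paths of length 2: r = 2·(1/2)^2 = 1/2.

0.5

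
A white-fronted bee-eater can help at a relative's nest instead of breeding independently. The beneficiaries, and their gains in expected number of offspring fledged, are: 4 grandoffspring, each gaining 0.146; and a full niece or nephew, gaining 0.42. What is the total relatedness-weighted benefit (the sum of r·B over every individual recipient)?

0.251

r to a grandoffspring = 0.25 (two parent–offspring links: r = (1/2)^2 = 1/4).
r to a full niece or nephew = 1/4 (full aunt/uncle↔niece/nephew: two paths of length 3 through the shared grandparent pair: r = 2·(1/2)^3 = 1/4).
Summing one r·B term per recipient: 4·0.25·0.146 + 1·0.25·0.42 = 0.251.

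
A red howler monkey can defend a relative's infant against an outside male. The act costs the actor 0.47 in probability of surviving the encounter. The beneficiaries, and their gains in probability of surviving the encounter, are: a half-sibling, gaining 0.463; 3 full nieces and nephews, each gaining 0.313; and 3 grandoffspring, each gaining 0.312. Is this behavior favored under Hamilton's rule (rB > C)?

Yes

Hamilton's rule: the trait is favored when the sum of r·B over every recipient exceeds the actor's cost C.
r to a half-sibling = 0.25 (half-sibs share one parent — one path of length 2: r = (1/2)^2 = 1/4).
r to a full niece or nephew = 0.25 (full aunt/uncle↔niece/nephew: two paths of length 3 through the shared grandparent pair: r = 2·(1/2)^3 = 1/4).
r to a grandoffspring = 0.25 (two parent–offspring links: r = (1/2)^2 = 1/4).
Summing one r·B term per recipient: 1·0.25·0.463 + 3·0.25·0.313 + 3·0.25·0.312 = 0.5845.
0.5845 > 0.47: the indirect benefit exceeds the cost.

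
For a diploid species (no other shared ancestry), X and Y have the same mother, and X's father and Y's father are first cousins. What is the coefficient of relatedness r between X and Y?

Wright's path rule: contributions from independent ancestry routes add.
X and Y are related in two ways: half-sibs through their shared mother (r = 1/4) and second cousins through their fathers (r = 1/32).
r = 1/4 + 1/32 = 9/32 = 0.28125.

0.28125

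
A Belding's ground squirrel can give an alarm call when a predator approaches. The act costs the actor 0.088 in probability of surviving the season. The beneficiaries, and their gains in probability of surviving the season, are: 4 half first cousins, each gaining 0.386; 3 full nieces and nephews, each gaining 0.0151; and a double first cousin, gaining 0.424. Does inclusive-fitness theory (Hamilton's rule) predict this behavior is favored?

Hamilton's rule: the trait is favored when the sum of r·B over every recipient exceeds the actor's cost C.
r to a half first cousin = 0.0625 (half first cousins share one grandparent — one path of length 4: r = (1/2)^4 = 1/16).
r to a full niece or nephew = 1/4 (full aunt/uncle↔niece/nephew: two paths of length 3 through the shared grandparent pair: r = 2·(1/2)^3 = 1/4).
r to a double first cousin = 1/4 (double first cousins share both grandparent pairs — four paths of length 4: r = 4·(1/2)^4 = 1/4).
Summing one r·B term per recipient: 4·0.0625·0.386 + 3·0.25·0.0151 + 1·0.25·0.424 = 0.213825.
0.213825 > 0.088: the indirect benefit exceeds the cost.

Yes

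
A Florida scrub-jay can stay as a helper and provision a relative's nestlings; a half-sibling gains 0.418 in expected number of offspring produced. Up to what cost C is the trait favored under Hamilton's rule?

0.1045

r to a half-sibling = 1/4 (half-sibs share one parent — one path of length 2: r = (1/2)^2 = 1/4).
Hamilton's rule: n·r·B > C, so the trait is favored while C < n·r·B = 1·0.25·0.418 = 0.1045.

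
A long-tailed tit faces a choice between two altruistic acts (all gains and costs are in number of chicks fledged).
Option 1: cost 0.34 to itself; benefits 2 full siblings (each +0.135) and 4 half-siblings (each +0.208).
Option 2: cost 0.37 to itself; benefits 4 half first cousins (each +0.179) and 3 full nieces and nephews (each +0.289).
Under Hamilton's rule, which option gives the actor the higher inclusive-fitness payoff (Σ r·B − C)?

Option 1

Option 1: r to a full sibling = 0.5.
Option 1: r to a half-sibling = 0.25.
Option 1: Σ r·B − C = (2·0.5·0.135 + 4·0.25·0.208) − 0.34 = 0.003.
Option 2: r to a half first cousin = 0.0625.
Option 2: r to a full niece or nephew = 0.25.
Option 2: Σ r·B − C = (4·0.0625·0.179 + 3·0.25·0.289) − 0.37 = -0.1085.
Option 1 has the higher net inclusive-fitness payoff.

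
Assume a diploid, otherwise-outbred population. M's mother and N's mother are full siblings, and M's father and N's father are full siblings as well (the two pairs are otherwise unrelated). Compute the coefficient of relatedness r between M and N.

Independent pedigree routes through distinct common ancestors add.
M and N are related in two ways: first cousins through their mothers (r = 1/8) and first cousins through their fathers (r = 1/8) — i.e. double first cousins.
r = 1/8 + 1/8 = 0.25.

0.25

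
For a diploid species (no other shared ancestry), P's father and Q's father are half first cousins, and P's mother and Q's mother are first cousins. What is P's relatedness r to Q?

0.046875

Independent pedigree routes through distinct common ancestors add.
P and Q are related in two ways: half second cousins through their fathers (r = 1/64) and second cousins through their mothers (r = 1/32).
r = 1/64 + 1/32 = 0.046875.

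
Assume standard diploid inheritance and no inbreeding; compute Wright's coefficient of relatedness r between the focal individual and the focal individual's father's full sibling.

0.25

Each parent–offspring link contributes a factor of 1/2, and independent paths through distinct common ancestors add.
Full aunt/uncle↔niece/nephew: two paths of length 3 through the shared grandparent pair: r = 2·(1/2)^3 = 1/4.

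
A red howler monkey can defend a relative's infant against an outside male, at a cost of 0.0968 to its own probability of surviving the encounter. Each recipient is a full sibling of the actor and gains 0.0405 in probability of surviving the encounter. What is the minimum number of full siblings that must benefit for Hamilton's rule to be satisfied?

5

r to a full sibling = 0.5 (full sibs share both parents — two paths of length 2: r = 2·(1/2)^2 = 1/2).
Hamilton's rule: n·r·B > C  ⇒  n > C/(r·B) = 0.0968/(0.5·0.0405) = 4.78.
The smallest integer exceeding 4.78 is 5.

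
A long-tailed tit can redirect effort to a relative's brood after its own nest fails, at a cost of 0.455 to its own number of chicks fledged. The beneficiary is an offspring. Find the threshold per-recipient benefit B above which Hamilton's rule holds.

0.91

r to an offspring = 0.5 (one parent–offspring link: r = (1/2)^1 = 1/2).
Hamilton's rule with n recipients of equal r: n·r·B > C, so B > C/(n·r) = 0.455/(1·0.5) = 0.91.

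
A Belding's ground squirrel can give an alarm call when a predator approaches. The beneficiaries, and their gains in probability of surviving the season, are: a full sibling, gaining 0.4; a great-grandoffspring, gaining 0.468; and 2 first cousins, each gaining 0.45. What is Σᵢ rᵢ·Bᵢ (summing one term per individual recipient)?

0.371

r to a full sibling = 1/2 (full sibs share both parents — two paths of length 2: r = 2·(1/2)^2 = 1/2).
r to a great-grandoffspring = 0.125 (three parent–offspring links: r = (1/2)^3 = 1/8).
r to a first cousin = 0.125 (first cousins share one grandparent pair — two paths of length 4: r = 2·(1/2)^4 = 1/8).
Summing one r·B term per recipient: 1·0.5·0.4 + 1·0.125·0.468 + 2·0.125·0.45 = 0.371.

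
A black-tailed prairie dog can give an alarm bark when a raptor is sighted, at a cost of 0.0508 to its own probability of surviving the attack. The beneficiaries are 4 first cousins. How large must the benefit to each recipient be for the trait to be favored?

0.1016

r to a first cousin = 1/8 (first cousins share one grandparent pair — two paths of length 4: r = 2·(1/2)^4 = 1/8).
Hamilton's rule with n recipients of equal r: n·r·B > C, so B > C/(n·r) = 0.0508/(4·0.125) = 0.1016.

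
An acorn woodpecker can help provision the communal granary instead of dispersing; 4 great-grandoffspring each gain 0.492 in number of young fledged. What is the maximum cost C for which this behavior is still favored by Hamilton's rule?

r to a great-grandoffspring = 0.125 (three parent–offspring links: r = (1/2)^3 = 1/8).
Hamilton's rule: n·r·B > C, so the trait is favored while C < n·r·B = 4·0.125·0.492 = 0.246.

0.246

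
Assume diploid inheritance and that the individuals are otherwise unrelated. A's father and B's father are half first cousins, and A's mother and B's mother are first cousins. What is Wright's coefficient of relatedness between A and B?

Independent pedigree routes through distinct common ancestors add.
A and B are related in two ways: half second cousins through their fathers (r = 1/64) and second cousins through their mothers (r = 1/32).
r = 1/64 + 1/32 = 3/64 = 0.046875.

0.046875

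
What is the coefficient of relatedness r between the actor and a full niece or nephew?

0.25

Full aunt/uncle↔niece/nephew: two paths of length 3 through the shared grandparent pair: r = 2·(1/2)^3 = 1/4.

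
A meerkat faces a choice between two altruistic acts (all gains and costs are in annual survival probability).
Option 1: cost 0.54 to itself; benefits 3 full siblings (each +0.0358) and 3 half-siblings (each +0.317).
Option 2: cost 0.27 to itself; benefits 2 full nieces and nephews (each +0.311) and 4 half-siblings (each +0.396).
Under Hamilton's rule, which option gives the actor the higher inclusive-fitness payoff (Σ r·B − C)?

Option 2

Option 1: r to a full sibling = 0.5.
Option 1: r to a half-sibling = 0.25.
Option 1: Σ r·B − C = (3·0.5·0.0358 + 3·0.25·0.317) − 0.54 = -0.24855.
Option 2: r to a full niece or nephew = 0.25.
Option 2: r to a half-sibling = 0.25.
Option 2: Σ r·B − C = (2·0.25·0.311 + 4·0.25·0.396) − 0.27 = 0.2815.
Option 2 has the higher net inclusive-fitness payoff.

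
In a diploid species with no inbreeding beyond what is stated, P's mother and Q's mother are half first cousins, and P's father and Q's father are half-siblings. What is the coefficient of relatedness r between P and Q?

Independent pedigree routes through distinct common ancestors add.
P and Q are related in two ways: half second cousins through their mothers (r = 1/64) and half first cousins through their fathers (r = 1/16).
r = 1/64 + 1/16 = 5/64 = 0.078125.

0.078125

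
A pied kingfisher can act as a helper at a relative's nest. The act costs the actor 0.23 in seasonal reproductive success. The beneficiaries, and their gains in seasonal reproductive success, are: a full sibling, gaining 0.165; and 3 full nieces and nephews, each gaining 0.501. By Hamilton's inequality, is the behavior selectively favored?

Hamilton's rule: the trait is favored when the sum of r·B over every recipient exceeds the actor's cost C.
r to a full sibling = 0.5 (full sibs share both parents — two paths of length 2: r = 2·(1/2)^2 = 1/2).
r to a full niece or nephew = 0.25 (full aunt/uncle↔niece/nephew: two paths of length 3 through the shared grandparent pair: r = 2·(1/2)^3 = 1/4).
Summing one r·B term per recipient: 1·0.5·0.165 + 3·0.25·0.501 = 0.45825.
0.45825 > 0.23: the indirect benefit exceeds the cost.

Yes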